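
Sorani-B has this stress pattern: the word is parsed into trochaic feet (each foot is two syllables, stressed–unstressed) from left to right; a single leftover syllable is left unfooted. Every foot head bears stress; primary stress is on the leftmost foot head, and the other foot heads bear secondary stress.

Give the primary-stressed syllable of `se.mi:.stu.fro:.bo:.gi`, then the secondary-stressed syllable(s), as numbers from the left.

primary 1, secondary 3, 5

Parse left to right into trochaic (ˈσσ) feet: (ˈse.mi:) (ˈstu.fro:) (ˈbo:.gi).
Foot heads (stressed positions): 1, 3, 5.
End Rule Leftmost: primary stress on the leftmost head = syllable 1.
Secondary stress on 3, 5: ˈse.mi:.ˌstu.fro:.ˌbo:.gi.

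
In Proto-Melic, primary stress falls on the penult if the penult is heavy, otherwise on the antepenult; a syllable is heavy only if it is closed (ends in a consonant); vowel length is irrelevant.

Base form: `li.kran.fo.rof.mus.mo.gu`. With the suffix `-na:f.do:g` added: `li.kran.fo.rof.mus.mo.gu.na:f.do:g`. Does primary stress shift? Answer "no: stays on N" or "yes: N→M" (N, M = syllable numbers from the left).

yes: 5→8

Base `li.kran.fo.rof.mus.mo.gu` (7 syllables):
  Weights: 5 mus H, 6 mo L, 7 gu L.
  The penult (syllable 6, mo) is light, so stress falls on the antepenult (syllable 5, mus).
  → primary stress on syllable 5.
Suffixed `li.kran.fo.rof.mus.mo.gu.na:f.do:g` (9 syllables):
  Weights: 7 gu L, 8 na:f H, 9 do:g H.
  The penult (syllable 8, na:f) is heavy, so it takes stress.
  → primary stress on syllable 8.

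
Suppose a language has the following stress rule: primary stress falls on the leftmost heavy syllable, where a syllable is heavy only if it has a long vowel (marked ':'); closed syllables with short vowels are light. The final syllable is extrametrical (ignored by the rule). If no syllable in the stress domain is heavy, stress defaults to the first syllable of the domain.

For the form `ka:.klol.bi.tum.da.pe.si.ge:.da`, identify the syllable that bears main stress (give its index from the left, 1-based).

The final syllable (9, da) is extrametrical; the stress domain is syllables 1–8.
Weights: 1 ka: H, 2 klol L, 3 bi L, 4 tum L, 5 da L, 6 pe L, 7 si L, 8 ge: H.
Heavy syllables in the domain: 1, 8. The leftmost is syllable 1 (ka:).
Primary stress: syllable 1 → ˈka:.klol.bi.tum.da.pe.si.ge:.da.

1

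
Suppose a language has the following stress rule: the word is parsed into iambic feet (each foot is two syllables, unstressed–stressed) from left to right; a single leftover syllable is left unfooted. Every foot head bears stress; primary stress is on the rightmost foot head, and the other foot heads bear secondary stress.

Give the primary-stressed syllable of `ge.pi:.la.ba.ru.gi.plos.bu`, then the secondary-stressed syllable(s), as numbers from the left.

Parse left to right into iambic (σˈσ) feet: (ge.ˈpi:) (la.ˈba) (ru.ˈgi) (plos.ˈbu).
Foot heads (stressed positions): 2, 4, 6, 8.
End Rule Rightmost: primary stress on the rightmost head = syllable 8.
Secondary stress on 2, 4, 6: ge.ˌpi:.la.ˌba.ru.ˌgi.plos.ˈbu.

primary 8, secondary 2, 4, 6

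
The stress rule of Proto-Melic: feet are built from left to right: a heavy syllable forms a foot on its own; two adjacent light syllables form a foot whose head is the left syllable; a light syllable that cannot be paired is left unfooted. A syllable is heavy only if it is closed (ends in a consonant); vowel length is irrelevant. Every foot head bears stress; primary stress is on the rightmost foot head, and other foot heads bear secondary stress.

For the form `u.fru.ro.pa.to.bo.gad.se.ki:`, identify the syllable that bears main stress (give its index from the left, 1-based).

Weights: 1 u L, 2 fru L, 3 ro L, 4 pa L, 5 to L, 6 bo L, 7 gad H, 8 se L, 9 ki: L.
Parse left to right (heavy = foot alone; LL = one foot; stranded L unfooted): (ˈu.fru) (ˈro.pa) (ˈto.bo) (ˈgad) (ˈse.ki:).
Foot heads: 1, 3, 5, 7, 8.
Primary stress on the rightmost head = syllable 8.
Primary stress: syllable 8 → u.fru.ro.pa.to.bo.gad.ˈse.ki:.

8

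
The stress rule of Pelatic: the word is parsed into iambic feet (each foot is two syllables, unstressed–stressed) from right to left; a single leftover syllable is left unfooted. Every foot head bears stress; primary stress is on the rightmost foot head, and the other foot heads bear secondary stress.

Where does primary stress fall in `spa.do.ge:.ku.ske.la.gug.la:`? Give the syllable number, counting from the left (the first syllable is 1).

Parse right to left into iambic (σˈσ) feet: (spa.ˈdo) (ge:.ˈku) (ske.ˈla) (gug.ˈla:).
Foot heads (stressed positions): 2, 4, 6, 8.
End Rule Rightmost: primary stress on the rightmost head = syllable 8.
Primary stress: syllable 8 → spa.do.ge:.ku.ske.la.gug.ˈla:.

8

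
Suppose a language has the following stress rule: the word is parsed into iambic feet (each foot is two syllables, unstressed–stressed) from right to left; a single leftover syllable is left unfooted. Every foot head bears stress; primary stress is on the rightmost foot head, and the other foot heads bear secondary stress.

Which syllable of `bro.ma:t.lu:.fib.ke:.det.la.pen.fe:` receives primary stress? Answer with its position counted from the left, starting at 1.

9

Parse right to left into iambic (σˈσ) feet: bro (ma:t.ˈlu:) (fib.ˈke:) (det.ˈla) (pen.ˈfe:). Syllable 1 is left unfooted.
Foot heads (stressed positions): 3, 5, 7, 9.
End Rule Rightmost: primary stress on the rightmost head = syllable 9.
Primary stress: syllable 9 → bro.ma:t.lu:.fib.ke:.det.la.pen.ˈfe:.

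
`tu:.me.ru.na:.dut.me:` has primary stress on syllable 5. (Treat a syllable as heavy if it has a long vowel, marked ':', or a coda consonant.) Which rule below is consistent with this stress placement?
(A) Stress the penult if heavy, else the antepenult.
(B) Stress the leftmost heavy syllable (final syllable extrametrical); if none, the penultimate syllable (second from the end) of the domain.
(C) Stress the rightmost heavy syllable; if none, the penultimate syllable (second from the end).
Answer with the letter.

A

Rule A → syllable 5 ✓.
Rule B → syllable 1 (observed: 5).
Rule C → syllable 6 (observed: 5).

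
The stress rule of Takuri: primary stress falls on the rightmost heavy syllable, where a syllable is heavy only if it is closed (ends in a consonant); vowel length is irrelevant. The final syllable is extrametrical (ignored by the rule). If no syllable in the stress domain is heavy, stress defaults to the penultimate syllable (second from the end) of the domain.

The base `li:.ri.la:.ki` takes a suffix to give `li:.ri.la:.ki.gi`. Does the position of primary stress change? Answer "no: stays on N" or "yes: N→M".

Base `li:.ri.la:.ki` (4 syllables):
  The final syllable (4, ki) is extrametrical; the stress domain is syllables 1–3.
  Weights: 1 li: L, 2 ri L, 3 la: L.
  No heavy syllable in the domain; default to the penultimate syllable (second from the end) of the domain = syllable 2.
  → primary stress on syllable 2.
Suffixed `li:.ri.la:.ki.gi` (5 syllables):
  The final syllable (5, gi) is extrametrical; the stress domain is syllables 1–4.
  Weights: 1 li: L, 2 ri L, 3 la: L, 4 ki L.
  No heavy syllable in the domain; default to the penultimate syllable (second from the end) of the domain = syllable 3.
  → primary stress on syllable 3.

yes: 2→3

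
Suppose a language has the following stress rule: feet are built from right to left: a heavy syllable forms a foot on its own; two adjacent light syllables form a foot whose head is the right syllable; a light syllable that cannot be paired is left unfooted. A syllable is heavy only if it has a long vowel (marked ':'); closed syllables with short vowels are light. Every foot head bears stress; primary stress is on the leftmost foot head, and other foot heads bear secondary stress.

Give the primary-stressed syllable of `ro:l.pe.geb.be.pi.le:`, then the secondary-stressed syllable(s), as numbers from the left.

Weights: 1 ro:l H, 2 pe L, 3 geb L, 4 be L, 5 pi L, 6 le: H.
Parse right to left (heavy = foot alone; LL = one foot; stranded L unfooted): (ˈro:l) (pe.ˈgeb) (be.ˈpi) (ˈle:).
Foot heads: 1, 3, 5, 6.
Primary stress on the leftmost head = syllable 1.
Secondary stress on 3, 5, 6: ˈro:l.pe.ˌgeb.be.ˌpi.ˌle:.

primary 1, secondary 3, 5, 6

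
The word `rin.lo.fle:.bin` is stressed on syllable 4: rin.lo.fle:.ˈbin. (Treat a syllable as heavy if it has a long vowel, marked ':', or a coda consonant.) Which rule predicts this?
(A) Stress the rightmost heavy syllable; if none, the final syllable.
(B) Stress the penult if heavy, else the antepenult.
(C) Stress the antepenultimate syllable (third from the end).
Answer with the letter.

A

Rule A → syllable 4 ✓.
Rule B → syllable 3 (observed: 4).
Rule C → syllable 2 (observed: 4).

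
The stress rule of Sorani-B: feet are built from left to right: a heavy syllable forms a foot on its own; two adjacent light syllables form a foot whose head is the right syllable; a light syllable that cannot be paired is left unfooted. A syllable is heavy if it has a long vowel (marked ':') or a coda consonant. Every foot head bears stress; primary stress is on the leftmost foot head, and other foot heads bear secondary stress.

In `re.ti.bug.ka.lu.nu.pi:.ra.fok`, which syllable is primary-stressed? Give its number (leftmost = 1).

Weights: 1 re L, 2 ti L, 3 bug H, 4 ka L, 5 lu L, 6 nu L, 7 pi: H, 8 ra L, 9 fok H.
Parse left to right (heavy = foot alone; LL = one foot; stranded L unfooted): (re.ˈti) (ˈbug) (ka.ˈlu) nu (ˈpi:) ra (ˈfok).
Foot heads: 2, 3, 5, 7, 9.
Primary stress on the leftmost head = syllable 2.
Primary stress: syllable 2 → re.ˈti.bug.ka.lu.nu.pi:.ra.fok.

2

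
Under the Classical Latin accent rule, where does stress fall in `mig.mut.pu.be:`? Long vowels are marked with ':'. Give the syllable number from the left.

Classical Latin: stress the penult if heavy (long vowel or closed), else the antepenult.
Weights: 2 mut H, 3 pu L, 4 be: H.
The penult (syllable 3, pu) is light, so stress falls on the antepenult (syllable 2, mut).
Stress on syllable 2: mig.ˈmut.pu.be:.

2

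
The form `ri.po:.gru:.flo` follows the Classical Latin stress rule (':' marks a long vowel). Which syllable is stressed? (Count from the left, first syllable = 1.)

3

Classical Latin: stress the penult if heavy (long vowel or closed), else the antepenult.
Weights: 2 po: H, 3 gru: H, 4 flo L.
The penult (syllable 3, gru:) is heavy, so it takes stress.
Stress on syllable 3: ri.po:.ˈgru:.flo.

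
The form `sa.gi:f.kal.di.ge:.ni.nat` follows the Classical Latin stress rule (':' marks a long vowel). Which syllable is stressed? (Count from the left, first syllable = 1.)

5

Classical Latin: stress the penult if heavy (long vowel or closed), else the antepenult.
Weights: 5 ge: H, 6 ni L, 7 nat H.
The penult (syllable 6, ni) is light, so stress falls on the antepenult (syllable 5, ge:).
Stress on syllable 5: sa.gi:f.kal.di.ˈge:.ni.nat.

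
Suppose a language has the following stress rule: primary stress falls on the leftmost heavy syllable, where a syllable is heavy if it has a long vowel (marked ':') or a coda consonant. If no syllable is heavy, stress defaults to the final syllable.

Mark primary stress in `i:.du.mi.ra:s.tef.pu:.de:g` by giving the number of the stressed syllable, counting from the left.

Weights: 1 i: H, 2 du L, 3 mi L, 4 ra:s H, 5 tef H, 6 pu: H, 7 de:g H.
Heavy syllables in the domain: 1, 4, 5, 6, 7. The leftmost is syllable 1 (i:).
Primary stress: syllable 1 → ˈi:.du.mi.ra:s.tef.pu:.de:g.

1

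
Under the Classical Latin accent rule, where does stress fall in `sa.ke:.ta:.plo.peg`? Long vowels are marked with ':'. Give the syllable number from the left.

Classical Latin: stress the penult if heavy (long vowel or closed), else the antepenult.
Weights: 3 ta: H, 4 plo L, 5 peg H.
The penult (syllable 4, plo) is light, so stress falls on the antepenult (syllable 3, ta:).
Stress on syllable 3: sa.ke:.ˈta:.plo.peg.

3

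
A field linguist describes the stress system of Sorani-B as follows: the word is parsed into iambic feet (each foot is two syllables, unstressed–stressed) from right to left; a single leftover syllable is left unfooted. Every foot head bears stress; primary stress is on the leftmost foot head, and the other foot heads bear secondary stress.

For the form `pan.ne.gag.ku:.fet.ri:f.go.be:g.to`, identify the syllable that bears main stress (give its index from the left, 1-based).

Parse right to left into iambic (σˈσ) feet: pan (ne.ˈgag) (ku:.ˈfet) (ri:f.ˈgo) (be:g.ˈto). Syllable 1 is left unfooted.
Foot heads (stressed positions): 3, 5, 7, 9.
End Rule Leftmost: primary stress on the leftmost head = syllable 3.
Primary stress: syllable 3 → pan.ne.ˈgag.ku:.fet.ri:f.go.be:g.to.

3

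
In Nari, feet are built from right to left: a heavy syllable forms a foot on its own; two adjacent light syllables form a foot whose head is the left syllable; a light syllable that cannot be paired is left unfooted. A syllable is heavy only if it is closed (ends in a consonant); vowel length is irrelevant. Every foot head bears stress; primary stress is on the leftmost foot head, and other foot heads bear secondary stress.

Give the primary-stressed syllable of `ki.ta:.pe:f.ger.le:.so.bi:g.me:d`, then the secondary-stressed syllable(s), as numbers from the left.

Weights: 1 ki L, 2 ta: L, 3 pe:f H, 4 ger H, 5 le: L, 6 so L, 7 bi:g H, 8 me:d H.
Parse right to left (heavy = foot alone; LL = one foot; stranded L unfooted): (ˈki.ta:) (ˈpe:f) (ˈger) (ˈle:.so) (ˈbi:g) (ˈme:d).
Foot heads: 1, 3, 4, 5, 7, 8.
Primary stress on the leftmost head = syllable 1.
Secondary stress on 3, 4, 5, 7, 8: ˈki.ta:.ˌpe:f.ˌger.ˌle:.so.ˌbi:g.ˌme:d.

primary 1, secondary 3, 4, 5, 7, 8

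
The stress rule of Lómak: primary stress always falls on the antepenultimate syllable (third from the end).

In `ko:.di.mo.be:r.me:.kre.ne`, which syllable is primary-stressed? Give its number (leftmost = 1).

5

The word has 7 syllables; the antepenultimate syllable (third from the end) is syllable 5 (me:).
Primary stress: syllable 5 → ko:.di.mo.be:r.ˈme:.kre.ne.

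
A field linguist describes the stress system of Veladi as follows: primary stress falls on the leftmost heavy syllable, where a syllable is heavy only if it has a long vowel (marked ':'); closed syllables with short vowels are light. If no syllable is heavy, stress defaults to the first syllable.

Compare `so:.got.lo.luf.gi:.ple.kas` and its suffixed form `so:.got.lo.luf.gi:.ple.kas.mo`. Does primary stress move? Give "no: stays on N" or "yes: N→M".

no: stays on 1

Base `so:.got.lo.luf.gi:.ple.kas` (7 syllables):
  Weights: 1 so: H, 2 got L, 3 lo L, 4 luf L, 5 gi: H, 6 ple L, 7 kas L.
  Heavy syllables in the domain: 1, 5. The leftmost is syllable 1 (so:).
  → primary stress on syllable 1.
Suffixed `so:.got.lo.luf.gi:.ple.kas.mo` (8 syllables):
  Weights: 1 so: H, 2 got L, 3 lo L, 4 luf L, 5 gi: H, 6 ple L, 7 kas L, 8 mo L.
  Heavy syllables in the domain: 1, 5. The leftmost is syllable 1 (so:).
  → primary stress on syllable 1.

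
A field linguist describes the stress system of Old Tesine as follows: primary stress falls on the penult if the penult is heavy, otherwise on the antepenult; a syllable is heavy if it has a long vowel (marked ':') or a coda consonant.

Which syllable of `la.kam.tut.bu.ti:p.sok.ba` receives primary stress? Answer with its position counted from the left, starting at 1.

Weights: 5 ti:p H, 6 sok H, 7 ba L.
The penult (syllable 6, sok) is heavy, so it takes stress.
Primary stress: syllable 6 → la.kam.tut.bu.ti:p.ˈsok.ba.

6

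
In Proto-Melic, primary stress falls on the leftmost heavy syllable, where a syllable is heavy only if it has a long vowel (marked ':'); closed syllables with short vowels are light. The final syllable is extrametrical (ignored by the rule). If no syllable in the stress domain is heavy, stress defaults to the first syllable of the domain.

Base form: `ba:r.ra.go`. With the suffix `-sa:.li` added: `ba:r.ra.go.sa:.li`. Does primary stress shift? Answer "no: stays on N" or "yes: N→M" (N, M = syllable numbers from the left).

no: stays on 1

Base `ba:r.ra.go` (3 syllables):
  The final syllable (3, go) is extrametrical; the stress domain is syllables 1–2.
  Weights: 1 ba:r H, 2 ra L.
  Heavy syllables in the domain: 1. The leftmost is syllable 1 (ba:r).
  → primary stress on syllable 1.
Suffixed `ba:r.ra.go.sa:.li` (5 syllables):
  The final syllable (5, li) is extrametrical; the stress domain is syllables 1–4.
  Weights: 1 ba:r H, 2 ra L, 3 go L, 4 sa: H.
  Heavy syllables in the domain: 1, 4. The leftmost is syllable 1 (ba:r).
  → primary stress on syllable 1.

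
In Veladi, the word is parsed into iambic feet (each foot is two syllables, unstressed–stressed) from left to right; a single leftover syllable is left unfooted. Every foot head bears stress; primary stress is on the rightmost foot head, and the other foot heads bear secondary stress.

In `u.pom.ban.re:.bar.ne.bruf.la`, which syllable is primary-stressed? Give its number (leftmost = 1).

Parse left to right into iambic (σˈσ) feet: (u.ˈpom) (ban.ˈre:) (bar.ˈne) (bruf.ˈla).
Foot heads (stressed positions): 2, 4, 6, 8.
End Rule Rightmost: primary stress on the rightmost head = syllable 8.
Primary stress: syllable 8 → u.pom.ban.re:.bar.ne.bruf.ˈla.

8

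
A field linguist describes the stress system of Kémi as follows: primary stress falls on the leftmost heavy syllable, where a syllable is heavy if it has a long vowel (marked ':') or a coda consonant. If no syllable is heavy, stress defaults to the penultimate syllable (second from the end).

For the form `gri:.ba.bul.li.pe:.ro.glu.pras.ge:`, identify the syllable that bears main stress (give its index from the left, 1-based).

Weights: 1 gri: H, 2 ba L, 3 bul H, 4 li L, 5 pe: H, 6 ro L, 7 glu L, 8 pras H, 9 ge: H.
Heavy syllables in the domain: 1, 3, 5, 8, 9. The leftmost is syllable 1 (gri:).
Primary stress: syllable 1 → ˈgri:.ba.bul.li.pe:.ro.glu.pras.ge:.

1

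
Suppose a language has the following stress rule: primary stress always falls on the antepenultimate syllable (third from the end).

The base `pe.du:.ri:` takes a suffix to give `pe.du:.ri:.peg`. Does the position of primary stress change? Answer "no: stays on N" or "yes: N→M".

yes: 1→2

Base `pe.du:.ri:` (3 syllables):
  The word has 3 syllables; the antepenultimate syllable (third from the end) is syllable 1 (pe).
  → primary stress on syllable 1.
Suffixed `pe.du:.ri:.peg` (4 syllables):
  The word has 4 syllables; the antepenultimate syllable (third from the end) is syllable 2 (du:).
  → primary stress on syllable 2.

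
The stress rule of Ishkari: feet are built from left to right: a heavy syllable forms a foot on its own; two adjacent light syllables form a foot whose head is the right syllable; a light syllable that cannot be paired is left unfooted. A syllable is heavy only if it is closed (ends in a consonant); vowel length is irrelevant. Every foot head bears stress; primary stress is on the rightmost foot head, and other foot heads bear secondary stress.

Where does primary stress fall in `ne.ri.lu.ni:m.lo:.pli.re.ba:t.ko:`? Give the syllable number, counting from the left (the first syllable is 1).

Weights: 1 ne L, 2 ri L, 3 lu L, 4 ni:m H, 5 lo: L, 6 pli L, 7 re L, 8 ba:t H, 9 ko: L.
Parse left to right (heavy = foot alone; LL = one foot; stranded L unfooted): (ne.ˈri) lu (ˈni:m) (lo:.ˈpli) re (ˈba:t) ko:.
Foot heads: 2, 4, 6, 8.
Primary stress on the rightmost head = syllable 8.
Primary stress: syllable 8 → ne.ri.lu.ni:m.lo:.pli.re.ˈba:t.ko:.

8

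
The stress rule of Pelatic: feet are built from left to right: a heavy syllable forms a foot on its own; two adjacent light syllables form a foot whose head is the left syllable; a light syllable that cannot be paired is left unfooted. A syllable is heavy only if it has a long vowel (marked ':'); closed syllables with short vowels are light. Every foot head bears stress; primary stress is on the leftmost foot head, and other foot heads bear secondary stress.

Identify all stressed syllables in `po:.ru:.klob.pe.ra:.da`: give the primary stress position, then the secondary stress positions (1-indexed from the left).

primary 1, secondary 2, 3, 5

Weights: 1 po: H, 2 ru: H, 3 klob L, 4 pe L, 5 ra: H, 6 da L.
Parse left to right (heavy = foot alone; LL = one foot; stranded L unfooted): (ˈpo:) (ˈru:) (ˈklob.pe) (ˈra:) da.
Foot heads: 1, 2, 3, 5.
Primary stress on the leftmost head = syllable 1.
Secondary stress on 2, 3, 5: ˈpo:.ˌru:.ˌklob.pe.ˌra:.da.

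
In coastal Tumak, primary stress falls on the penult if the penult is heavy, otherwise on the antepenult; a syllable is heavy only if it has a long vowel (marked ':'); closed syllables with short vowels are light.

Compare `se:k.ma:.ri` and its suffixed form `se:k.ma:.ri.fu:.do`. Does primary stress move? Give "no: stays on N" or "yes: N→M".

yes: 2→4

Base `se:k.ma:.ri` (3 syllables):
  Weights: 1 se:k H, 2 ma: H, 3 ri L.
  The penult (syllable 2, ma:) is heavy, so it takes stress.
  → primary stress on syllable 2.
Suffixed `se:k.ma:.ri.fu:.do` (5 syllables):
  Weights: 3 ri L, 4 fu: H, 5 do L.
  The penult (syllable 4, fu:) is heavy, so it takes stress.
  → primary stress on syllable 4.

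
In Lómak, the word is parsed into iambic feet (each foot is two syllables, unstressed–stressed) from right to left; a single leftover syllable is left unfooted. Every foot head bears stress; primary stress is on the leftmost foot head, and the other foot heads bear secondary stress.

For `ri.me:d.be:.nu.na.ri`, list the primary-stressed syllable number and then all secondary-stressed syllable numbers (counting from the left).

Parse right to left into iambic (σˈσ) feet: (ri.ˈme:d) (be:.ˈnu) (na.ˈri).
Foot heads (stressed positions): 2, 4, 6.
End Rule Leftmost: primary stress on the leftmost head = syllable 2.
Secondary stress on 4, 6: ri.ˈme:d.be:.ˌnu.na.ˌri.

primary 2, secondary 4, 6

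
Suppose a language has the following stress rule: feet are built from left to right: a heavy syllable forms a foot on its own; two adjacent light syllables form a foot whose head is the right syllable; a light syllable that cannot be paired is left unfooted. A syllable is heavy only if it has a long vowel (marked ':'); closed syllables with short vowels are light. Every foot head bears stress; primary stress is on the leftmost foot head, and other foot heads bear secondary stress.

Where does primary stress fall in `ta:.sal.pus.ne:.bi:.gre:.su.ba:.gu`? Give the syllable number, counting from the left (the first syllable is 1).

1

Weights: 1 ta: H, 2 sal L, 3 pus L, 4 ne: H, 5 bi: H, 6 gre: H, 7 su L, 8 ba: H, 9 gu L.
Parse left to right (heavy = foot alone; LL = one foot; stranded L unfooted): (ˈta:) (sal.ˈpus) (ˈne:) (ˈbi:) (ˈgre:) su (ˈba:) gu.
Foot heads: 1, 3, 4, 5, 6, 8.
Primary stress on the leftmost head = syllable 1.
Primary stress: syllable 1 → ˈta:.sal.pus.ne:.bi:.gre:.su.ba:.gu.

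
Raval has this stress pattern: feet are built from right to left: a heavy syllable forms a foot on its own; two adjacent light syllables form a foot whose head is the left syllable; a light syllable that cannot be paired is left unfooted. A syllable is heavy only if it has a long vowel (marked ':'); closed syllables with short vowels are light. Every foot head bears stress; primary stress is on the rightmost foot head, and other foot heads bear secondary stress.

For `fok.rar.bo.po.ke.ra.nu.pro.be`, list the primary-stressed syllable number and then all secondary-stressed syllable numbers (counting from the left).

Weights: 1 fok L, 2 rar L, 3 bo L, 4 po L, 5 ke L, 6 ra L, 7 nu L, 8 pro L, 9 be L.
Parse right to left (heavy = foot alone; LL = one foot; stranded L unfooted): fok (ˈrar.bo) (ˈpo.ke) (ˈra.nu) (ˈpro.be).
Foot heads: 2, 4, 6, 8.
Primary stress on the rightmost head = syllable 8.
Secondary stress on 2, 4, 6: fok.ˌrar.bo.ˌpo.ke.ˌra.nu.ˈpro.be.

primary 8, secondary 2, 4, 6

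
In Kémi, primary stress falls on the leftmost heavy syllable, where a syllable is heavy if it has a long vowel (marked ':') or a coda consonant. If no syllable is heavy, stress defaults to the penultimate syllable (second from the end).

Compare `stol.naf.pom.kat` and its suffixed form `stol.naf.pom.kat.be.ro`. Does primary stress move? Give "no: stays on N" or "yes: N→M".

no: stays on 1

Base `stol.naf.pom.kat` (4 syllables):
  Weights: 1 stol H, 2 naf H, 3 pom H, 4 kat H.
  Heavy syllables in the domain: 1, 2, 3, 4. The leftmost is syllable 1 (stol).
  → primary stress on syllable 1.
Suffixed `stol.naf.pom.kat.be.ro` (6 syllables):
  Weights: 1 stol H, 2 naf H, 3 pom H, 4 kat H, 5 be L, 6 ro L.
  Heavy syllables in the domain: 1, 2, 3, 4. The leftmost is syllable 1 (stol).
  → primary stress on syllable 1.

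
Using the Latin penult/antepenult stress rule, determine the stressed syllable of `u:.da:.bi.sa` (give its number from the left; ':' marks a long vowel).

2

Classical Latin: stress the penult if heavy (long vowel or closed), else the antepenult.
Weights: 2 da: H, 3 bi L, 4 sa L.
The penult (syllable 3, bi) is light, so stress falls on the antepenult (syllable 2, da:).
Stress on syllable 2: u:.ˈda:.bi.sa.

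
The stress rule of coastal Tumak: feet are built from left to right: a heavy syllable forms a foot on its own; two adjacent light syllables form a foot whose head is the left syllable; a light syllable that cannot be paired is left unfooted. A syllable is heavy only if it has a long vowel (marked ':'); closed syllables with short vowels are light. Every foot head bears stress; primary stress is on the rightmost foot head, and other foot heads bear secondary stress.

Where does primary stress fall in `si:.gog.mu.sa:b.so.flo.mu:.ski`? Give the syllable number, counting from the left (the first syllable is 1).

7

Weights: 1 si: H, 2 gog L, 3 mu L, 4 sa:b H, 5 so L, 6 flo L, 7 mu: H, 8 ski L.
Parse left to right (heavy = foot alone; LL = one foot; stranded L unfooted): (ˈsi:) (ˈgog.mu) (ˈsa:b) (ˈso.flo) (ˈmu:) ski.
Foot heads: 1, 2, 4, 5, 7.
Primary stress on the rightmost head = syllable 7.
Primary stress: syllable 7 → si:.gog.mu.sa:b.so.flo.ˈmu:.ski.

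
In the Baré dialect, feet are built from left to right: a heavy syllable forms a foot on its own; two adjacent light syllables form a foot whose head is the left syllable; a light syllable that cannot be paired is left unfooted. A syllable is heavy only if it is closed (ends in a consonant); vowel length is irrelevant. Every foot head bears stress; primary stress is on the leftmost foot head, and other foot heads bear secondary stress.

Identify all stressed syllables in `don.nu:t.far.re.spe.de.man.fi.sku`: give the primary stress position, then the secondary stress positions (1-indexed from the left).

Weights: 1 don H, 2 nu:t H, 3 far H, 4 re L, 5 spe L, 6 de L, 7 man H, 8 fi L, 9 sku L.
Parse left to right (heavy = foot alone; LL = one foot; stranded L unfooted): (ˈdon) (ˈnu:t) (ˈfar) (ˈre.spe) de (ˈman) (ˈfi.sku).
Foot heads: 1, 2, 3, 4, 7, 8.
Primary stress on the leftmost head = syllable 1.
Secondary stress on 2, 3, 4, 7, 8: ˈdon.ˌnu:t.ˌfar.ˌre.spe.de.ˌman.ˌfi.sku.

primary 1, secondary 2, 3, 4, 7, 8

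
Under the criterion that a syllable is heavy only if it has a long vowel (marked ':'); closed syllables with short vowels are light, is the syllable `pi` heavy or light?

`pi`: short vowel, open (no coda). Short vowel → light.

light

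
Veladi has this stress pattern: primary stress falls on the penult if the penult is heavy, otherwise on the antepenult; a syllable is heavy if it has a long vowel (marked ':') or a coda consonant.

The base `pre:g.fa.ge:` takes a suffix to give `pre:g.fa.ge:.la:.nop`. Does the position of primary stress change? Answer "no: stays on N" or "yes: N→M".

Base `pre:g.fa.ge:` (3 syllables):
  Weights: 1 pre:g H, 2 fa L, 3 ge: H.
  The penult (syllable 2, fa) is light, so stress falls on the antepenult (syllable 1, pre:g).
  → primary stress on syllable 1.
Suffixed `pre:g.fa.ge:.la:.nop` (5 syllables):
  Weights: 3 ge: H, 4 la: H, 5 nop H.
  The penult (syllable 4, la:) is heavy, so it takes stress.
  → primary stress on syllable 4.

yes: 1→4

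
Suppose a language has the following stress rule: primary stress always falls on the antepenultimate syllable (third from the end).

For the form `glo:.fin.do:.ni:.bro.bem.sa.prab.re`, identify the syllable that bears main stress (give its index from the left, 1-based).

The word has 9 syllables; the antepenultimate syllable (third from the end) is syllable 7 (sa).
Primary stress: syllable 7 → glo:.fin.do:.ni:.bro.bem.ˈsa.prab.re.

7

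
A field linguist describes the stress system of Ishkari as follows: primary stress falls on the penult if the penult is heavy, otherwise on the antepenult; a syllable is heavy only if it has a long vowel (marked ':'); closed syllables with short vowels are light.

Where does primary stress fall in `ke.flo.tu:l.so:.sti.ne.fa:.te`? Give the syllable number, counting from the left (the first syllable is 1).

7

Weights: 6 ne L, 7 fa: H, 8 te L.
The penult (syllable 7, fa:) is heavy, so it takes stress.
Primary stress: syllable 7 → ke.flo.tu:l.so:.sti.ne.ˈfa:.te.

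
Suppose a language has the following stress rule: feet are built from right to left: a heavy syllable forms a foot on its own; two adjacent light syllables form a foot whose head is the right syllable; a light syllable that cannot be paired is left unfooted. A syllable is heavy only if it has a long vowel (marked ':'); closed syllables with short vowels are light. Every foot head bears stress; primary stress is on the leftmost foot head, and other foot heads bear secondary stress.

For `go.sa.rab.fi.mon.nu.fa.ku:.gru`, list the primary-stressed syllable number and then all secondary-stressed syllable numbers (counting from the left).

primary 3, secondary 5, 7, 8

Weights: 1 go L, 2 sa L, 3 rab L, 4 fi L, 5 mon L, 6 nu L, 7 fa L, 8 ku: H, 9 gru L.
Parse right to left (heavy = foot alone; LL = one foot; stranded L unfooted): go (sa.ˈrab) (fi.ˈmon) (nu.ˈfa) (ˈku:) gru.
Foot heads: 3, 5, 7, 8.
Primary stress on the leftmost head = syllable 3.
Secondary stress on 5, 7, 8: go.sa.ˈrab.fi.ˌmon.nu.ˌfa.ˌku:.gru.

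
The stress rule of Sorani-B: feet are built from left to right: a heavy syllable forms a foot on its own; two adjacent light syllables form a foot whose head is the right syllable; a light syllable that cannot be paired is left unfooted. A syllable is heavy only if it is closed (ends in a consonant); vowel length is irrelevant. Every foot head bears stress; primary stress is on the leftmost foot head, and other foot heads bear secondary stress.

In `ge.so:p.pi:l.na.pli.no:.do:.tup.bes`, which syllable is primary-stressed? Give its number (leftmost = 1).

2

Weights: 1 ge L, 2 so:p H, 3 pi:l H, 4 na L, 5 pli L, 6 no: L, 7 do: L, 8 tup H, 9 bes H.
Parse left to right (heavy = foot alone; LL = one foot; stranded L unfooted): ge (ˈso:p) (ˈpi:l) (na.ˈpli) (no:.ˈdo:) (ˈtup) (ˈbes).
Foot heads: 2, 3, 5, 7, 8, 9.
Primary stress on the leftmost head = syllable 2.
Primary stress: syllable 2 → ge.ˈso:p.pi:l.na.pli.no:.do:.tup.bes.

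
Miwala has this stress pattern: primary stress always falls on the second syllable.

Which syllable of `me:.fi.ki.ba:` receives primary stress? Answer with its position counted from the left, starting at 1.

2

The word has 4 syllables; the second syllable is syllable 2 (fi).
Primary stress: syllable 2 → me:.ˈfi.ki.ba:.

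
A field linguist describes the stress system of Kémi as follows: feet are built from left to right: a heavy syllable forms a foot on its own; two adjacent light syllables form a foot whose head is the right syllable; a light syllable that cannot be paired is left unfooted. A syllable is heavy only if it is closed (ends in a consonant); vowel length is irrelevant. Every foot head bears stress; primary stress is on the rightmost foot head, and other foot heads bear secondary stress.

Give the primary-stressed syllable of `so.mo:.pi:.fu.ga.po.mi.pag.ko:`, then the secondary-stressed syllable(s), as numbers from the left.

Weights: 1 so L, 2 mo: L, 3 pi: L, 4 fu L, 5 ga L, 6 po L, 7 mi L, 8 pag H, 9 ko: L.
Parse left to right (heavy = foot alone; LL = one foot; stranded L unfooted): (so.ˈmo:) (pi:.ˈfu) (ga.ˈpo) mi (ˈpag) ko:.
Foot heads: 2, 4, 6, 8.
Primary stress on the rightmost head = syllable 8.
Secondary stress on 2, 4, 6: so.ˌmo:.pi:.ˌfu.ga.ˌpo.mi.ˈpag.ko:.

primary 8, secondary 2, 4, 6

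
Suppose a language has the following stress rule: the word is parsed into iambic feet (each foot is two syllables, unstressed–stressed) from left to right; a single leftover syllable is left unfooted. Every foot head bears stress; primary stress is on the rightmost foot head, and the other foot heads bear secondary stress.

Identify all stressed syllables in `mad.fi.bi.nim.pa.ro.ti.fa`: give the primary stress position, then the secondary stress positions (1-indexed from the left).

primary 8, secondary 2, 4, 6

Parse left to right into iambic (σˈσ) feet: (mad.ˈfi) (bi.ˈnim) (pa.ˈro) (ti.ˈfa).
Foot heads (stressed positions): 2, 4, 6, 8.
End Rule Rightmost: primary stress on the rightmost head = syllable 8.
Secondary stress on 2, 4, 6: mad.ˌfi.bi.ˌnim.pa.ˌro.ti.ˈfa.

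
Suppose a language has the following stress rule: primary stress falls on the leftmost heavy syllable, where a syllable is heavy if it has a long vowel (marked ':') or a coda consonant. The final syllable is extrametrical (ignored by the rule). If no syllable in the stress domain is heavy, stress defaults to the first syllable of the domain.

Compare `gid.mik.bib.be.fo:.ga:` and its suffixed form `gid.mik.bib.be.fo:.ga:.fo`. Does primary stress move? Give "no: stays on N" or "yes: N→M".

Base `gid.mik.bib.be.fo:.ga:` (6 syllables):
  The final syllable (6, ga:) is extrametrical; the stress domain is syllables 1–5.
  Weights: 1 gid H, 2 mik H, 3 bib H, 4 be L, 5 fo: H.
  Heavy syllables in the domain: 1, 2, 3, 5. The leftmost is syllable 1 (gid).
  → primary stress on syllable 1.
Suffixed `gid.mik.bib.be.fo:.ga:.fo` (7 syllables):
  The final syllable (7, fo) is extrametrical; the stress domain is syllables 1–6.
  Weights: 1 gid H, 2 mik H, 3 bib H, 4 be L, 5 fo: H, 6 ga: H.
  Heavy syllables in the domain: 1, 2, 3, 5, 6. The leftmost is syllable 1 (gid).
  → primary stress on syllable 1.

no: stays on 1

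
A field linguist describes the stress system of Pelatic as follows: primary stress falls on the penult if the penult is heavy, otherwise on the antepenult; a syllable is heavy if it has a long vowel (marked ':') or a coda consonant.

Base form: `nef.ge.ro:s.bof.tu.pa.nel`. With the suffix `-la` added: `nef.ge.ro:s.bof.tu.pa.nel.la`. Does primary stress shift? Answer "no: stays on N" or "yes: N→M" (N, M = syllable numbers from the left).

yes: 5→7

Base `nef.ge.ro:s.bof.tu.pa.nel` (7 syllables):
  Weights: 5 tu L, 6 pa L, 7 nel H.
  The penult (syllable 6, pa) is light, so stress falls on the antepenult (syllable 5, tu).
  → primary stress on syllable 5.
Suffixed `nef.ge.ro:s.bof.tu.pa.nel.la` (8 syllables):
  Weights: 6 pa L, 7 nel H, 8 la L.
  The penult (syllable 7, nel) is heavy, so it takes stress.
  → primary stress on syllable 7.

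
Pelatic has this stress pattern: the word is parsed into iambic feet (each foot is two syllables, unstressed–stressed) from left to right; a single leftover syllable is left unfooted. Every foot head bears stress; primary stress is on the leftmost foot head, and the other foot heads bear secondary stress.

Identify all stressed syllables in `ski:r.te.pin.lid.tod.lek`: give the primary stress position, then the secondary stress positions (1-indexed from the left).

primary 2, secondary 4, 6

Parse left to right into iambic (σˈσ) feet: (ski:r.ˈte) (pin.ˈlid) (tod.ˈlek).
Foot heads (stressed positions): 2, 4, 6.
End Rule Leftmost: primary stress on the leftmost head = syllable 2.
Secondary stress on 4, 6: ski:r.ˈte.pin.ˌlid.tod.ˌlek.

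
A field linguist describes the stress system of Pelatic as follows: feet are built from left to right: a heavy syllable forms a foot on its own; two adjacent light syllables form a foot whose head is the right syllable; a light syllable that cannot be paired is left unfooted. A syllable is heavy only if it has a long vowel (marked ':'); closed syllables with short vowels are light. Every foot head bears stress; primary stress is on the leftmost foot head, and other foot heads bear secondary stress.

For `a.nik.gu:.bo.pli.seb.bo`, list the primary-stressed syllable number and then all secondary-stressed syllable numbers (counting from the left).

primary 2, secondary 3, 5, 7

Weights: 1 a L, 2 nik L, 3 gu: H, 4 bo L, 5 pli L, 6 seb L, 7 bo L.
Parse left to right (heavy = foot alone; LL = one foot; stranded L unfooted): (a.ˈnik) (ˈgu:) (bo.ˈpli) (seb.ˈbo).
Foot heads: 2, 3, 5, 7.
Primary stress on the leftmost head = syllable 2.
Secondary stress on 3, 5, 7: a.ˈnik.ˌgu:.bo.ˌpli.seb.ˌbo.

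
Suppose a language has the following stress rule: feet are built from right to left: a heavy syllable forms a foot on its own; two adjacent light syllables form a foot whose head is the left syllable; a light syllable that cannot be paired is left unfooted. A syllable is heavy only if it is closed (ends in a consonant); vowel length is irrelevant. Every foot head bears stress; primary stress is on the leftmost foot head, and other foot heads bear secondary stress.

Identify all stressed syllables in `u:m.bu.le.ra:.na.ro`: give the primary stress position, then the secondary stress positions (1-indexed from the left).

primary 1, secondary 3, 5

Weights: 1 u:m H, 2 bu L, 3 le L, 4 ra: L, 5 na L, 6 ro L.
Parse right to left (heavy = foot alone; LL = one foot; stranded L unfooted): (ˈu:m) bu (ˈle.ra:) (ˈna.ro).
Foot heads: 1, 3, 5.
Primary stress on the leftmost head = syllable 1.
Secondary stress on 3, 5: ˈu:m.bu.ˌle.ra:.ˌna.ro.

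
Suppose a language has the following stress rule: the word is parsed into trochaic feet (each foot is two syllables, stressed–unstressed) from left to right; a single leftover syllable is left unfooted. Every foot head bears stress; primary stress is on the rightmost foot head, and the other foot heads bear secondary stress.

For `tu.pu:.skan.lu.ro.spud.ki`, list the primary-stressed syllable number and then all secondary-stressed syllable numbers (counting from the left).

Parse left to right into trochaic (ˈσσ) feet: (ˈtu.pu:) (ˈskan.lu) (ˈro.spud) ki. Syllable 7 is left unfooted.
Foot heads (stressed positions): 1, 3, 5.
End Rule Rightmost: primary stress on the rightmost head = syllable 5.
Secondary stress on 1, 3: ˌtu.pu:.ˌskan.lu.ˈro.spud.ki.

primary 5, secondary 1, 3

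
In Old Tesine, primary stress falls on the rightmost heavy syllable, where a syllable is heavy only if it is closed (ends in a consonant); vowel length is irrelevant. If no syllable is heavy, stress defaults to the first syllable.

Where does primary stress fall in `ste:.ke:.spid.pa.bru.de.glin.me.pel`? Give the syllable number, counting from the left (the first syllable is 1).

Weights: 1 ste: L, 2 ke: L, 3 spid H, 4 pa L, 5 bru L, 6 de L, 7 glin H, 8 me L, 9 pel H.
Heavy syllables in the domain: 3, 7, 9. The rightmost is syllable 9 (pel).
Primary stress: syllable 9 → ste:.ke:.spid.pa.bru.de.glin.me.ˈpel.

9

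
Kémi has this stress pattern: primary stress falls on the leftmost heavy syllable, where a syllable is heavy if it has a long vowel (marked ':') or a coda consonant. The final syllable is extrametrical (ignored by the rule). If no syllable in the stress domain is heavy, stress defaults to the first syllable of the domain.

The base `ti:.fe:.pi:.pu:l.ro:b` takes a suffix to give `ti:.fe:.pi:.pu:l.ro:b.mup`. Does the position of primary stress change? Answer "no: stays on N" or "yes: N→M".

no: stays on 1

Base `ti:.fe:.pi:.pu:l.ro:b` (5 syllables):
  The final syllable (5, ro:b) is extrametrical; the stress domain is syllables 1–4.
  Weights: 1 ti: H, 2 fe: H, 3 pi: H, 4 pu:l H.
  Heavy syllables in the domain: 1, 2, 3, 4. The leftmost is syllable 1 (ti:).
  → primary stress on syllable 1.
Suffixed `ti:.fe:.pi:.pu:l.ro:b.mup` (6 syllables):
  The final syllable (6, mup) is extrametrical; the stress domain is syllables 1–5.
  Weights: 1 ti: H, 2 fe: H, 3 pi: H, 4 pu:l H, 5 ro:b H.
  Heavy syllables in the domain: 1, 2, 3, 4, 5. The leftmost is syllable 1 (ti:).
  → primary stress on syllable 1.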